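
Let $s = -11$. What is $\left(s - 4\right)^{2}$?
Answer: $225$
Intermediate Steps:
$\left(s - 4\right)^{2} = \left(-11 - 4\right)^{2} = \left(-15\right)^{2} = 225$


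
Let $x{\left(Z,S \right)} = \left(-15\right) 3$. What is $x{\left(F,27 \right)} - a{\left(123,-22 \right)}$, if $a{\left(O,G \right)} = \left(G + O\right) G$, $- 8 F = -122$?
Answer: $2177$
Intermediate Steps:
$F = \frac{61}{4}$ ($F = \left(- \frac{1}{8}\right) \left(-122\right) = \frac{61}{4} \approx 15.25$)
$a{\left(O,G \right)} = G \left(G + O\right)$
$x{\left(Z,S \right)} = -45$
$x{\left(F,27 \right)} - a{\left(123,-22 \right)} = -45 - - 22 \left(-22 + 123\right) = -45 - \left(-22\right) 101 = -45 - -2222 = -45 + 2222 = 2177$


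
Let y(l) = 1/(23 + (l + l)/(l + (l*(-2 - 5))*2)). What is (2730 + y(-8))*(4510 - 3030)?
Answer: 1200018040/297 ≈ 4.0405e+6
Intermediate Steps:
y(l) = 13/297 (y(l) = 1/(23 + (2*l)/(l + (l*(-7))*2)) = 1/(23 + (2*l)/(l - 7*l*2)) = 1/(23 + (2*l)/(l - 14*l)) = 1/(23 + (2*l)/((-13*l))) = 1/(23 + (2*l)*(-1/(13*l))) = 1/(23 - 2/13) = 1/(297/13) = 13/297)
(2730 + y(-8))*(4510 - 3030) = (2730 + 13/297)*(4510 - 3030) = (810823/297)*1480 = 1200018040/297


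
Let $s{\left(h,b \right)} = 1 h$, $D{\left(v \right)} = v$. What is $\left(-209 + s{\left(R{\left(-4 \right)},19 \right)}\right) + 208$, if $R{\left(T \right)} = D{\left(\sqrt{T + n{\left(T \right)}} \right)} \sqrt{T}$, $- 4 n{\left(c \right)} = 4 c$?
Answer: $0$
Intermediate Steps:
$n{\left(c \right)} = - c$ ($n{\left(c \right)} = - \frac{4 c}{4} = - c$)
$R{\left(T \right)} = 0$ ($R{\left(T \right)} = \sqrt{T - T} \sqrt{T} = \sqrt{0} \sqrt{T} = 0 \sqrt{T} = 0$)
$s{\left(h,b \right)} = h$
$\left(-209 + s{\left(R{\left(-4 \right)},19 \right)}\right) + 208 = \left(-209 + 0\right) + 208 = -209 + 208 = -1$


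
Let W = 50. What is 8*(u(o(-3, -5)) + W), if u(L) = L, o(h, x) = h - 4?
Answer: 344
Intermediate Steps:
o(h, x) = -4 + h
8*(u(o(-3, -5)) + W) = 8*((-4 - 3) + 50) = 8*(-7 + 50) = 8*43 = 344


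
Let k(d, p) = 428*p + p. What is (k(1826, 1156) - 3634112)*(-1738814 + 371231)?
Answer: 4291732559604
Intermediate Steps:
k(d, p) = 429*p
(k(1826, 1156) - 3634112)*(-1738814 + 371231) = (429*1156 - 3634112)*(-1738814 + 371231) = (495924 - 3634112)*(-1367583) = -3138188*(-1367583) = 4291732559604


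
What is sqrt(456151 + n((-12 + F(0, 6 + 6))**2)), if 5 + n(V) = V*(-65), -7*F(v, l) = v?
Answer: sqrt(446786) ≈ 668.42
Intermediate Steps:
F(v, l) = -v/7
n(V) = -5 - 65*V (n(V) = -5 + V*(-65) = -5 - 65*V)
sqrt(456151 + n((-12 + F(0, 6 + 6))**2)) = sqrt(456151 + (-5 - 65*(-12 - 1/7*0)**2)) = sqrt(456151 + (-5 - 65*(-12 + 0)**2)) = sqrt(456151 + (-5 - 65*(-12)**2)) = sqrt(456151 + (-5 - 65*144)) = sqrt(456151 + (-5 - 9360)) = sqrt(456151 - 9365) = sqrt(446786)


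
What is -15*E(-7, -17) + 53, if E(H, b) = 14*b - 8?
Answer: 3743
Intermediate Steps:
E(H, b) = -8 + 14*b
-15*E(-7, -17) + 53 = -15*(-8 + 14*(-17)) + 53 = -15*(-8 - 238) + 53 = -15*(-246) + 53 = 3690 + 53 = 3743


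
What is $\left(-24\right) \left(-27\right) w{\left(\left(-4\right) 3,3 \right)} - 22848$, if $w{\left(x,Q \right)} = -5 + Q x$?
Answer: $-49416$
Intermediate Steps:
$\left(-24\right) \left(-27\right) w{\left(\left(-4\right) 3,3 \right)} - 22848 = \left(-24\right) \left(-27\right) \left(-5 + 3 \left(\left(-4\right) 3\right)\right) - 22848 = 648 \left(-5 + 3 \left(-12\right)\right) - 22848 = 648 \left(-5 - 36\right) - 22848 = 648 \left(-41\right) - 22848 = -26568 - 22848 = -49416$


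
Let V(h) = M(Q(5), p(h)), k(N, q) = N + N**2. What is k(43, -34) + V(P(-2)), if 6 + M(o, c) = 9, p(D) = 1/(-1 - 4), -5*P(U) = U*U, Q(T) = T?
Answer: 1895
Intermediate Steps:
P(U) = -U**2/5 (P(U) = -U*U/5 = -U**2/5)
p(D) = -1/5 (p(D) = 1/(-5) = -1/5)
M(o, c) = 3 (M(o, c) = -6 + 9 = 3)
V(h) = 3
k(43, -34) + V(P(-2)) = 43*(1 + 43) + 3 = 43*44 + 3 = 1892 + 3 = 1895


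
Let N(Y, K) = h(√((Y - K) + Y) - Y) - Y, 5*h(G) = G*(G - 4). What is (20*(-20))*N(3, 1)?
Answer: -880 + 800*√5 ≈ 908.85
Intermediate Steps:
h(G) = G*(-4 + G)/5 (h(G) = (G*(G - 4))/5 = (G*(-4 + G))/5 = G*(-4 + G)/5)
N(Y, K) = -Y + (√(-K + 2*Y) - Y)*(-4 + √(-K + 2*Y) - Y)/5 (N(Y, K) = (√((Y - K) + Y) - Y)*(-4 + (√((Y - K) + Y) - Y))/5 - Y = (√(-K + 2*Y) - Y)*(-4 + (√(-K + 2*Y) - Y))/5 - Y = (√(-K + 2*Y) - Y)*(-4 + √(-K + 2*Y) - Y)/5 - Y = -Y + (√(-K + 2*Y) - Y)*(-4 + √(-K + 2*Y) - Y)/5)
(20*(-20))*N(3, 1) = (20*(-20))*(-1*3 + (3 - √(-1*1 + 2*3))*(4 + 3 - √(-1*1 + 2*3))/5) = -400*(-3 + (3 - √(-1 + 6))*(4 + 3 - √(-1 + 6))/5) = -400*(-3 + (3 - √5)*(4 + 3 - √5)/5) = -400*(-3 + (3 - √5)*(7 - √5)/5) = 1200 - 80*(3 - √5)*(7 - √5)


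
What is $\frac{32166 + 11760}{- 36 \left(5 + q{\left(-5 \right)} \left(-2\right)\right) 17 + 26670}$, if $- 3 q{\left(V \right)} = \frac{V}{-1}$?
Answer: $\frac{7321}{3595} \approx 2.0364$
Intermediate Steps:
$q{\left(V \right)} = \frac{V}{3}$ ($q{\left(V \right)} = - \frac{V \frac{1}{-1}}{3} = - \frac{V \left(-1\right)}{3} = - \frac{\left(-1\right) V}{3} = \frac{V}{3}$)
$\frac{32166 + 11760}{- 36 \left(5 + q{\left(-5 \right)} \left(-2\right)\right) 17 + 26670} = \frac{32166 + 11760}{- 36 \left(5 + \frac{1}{3} \left(-5\right) \left(-2\right)\right) 17 + 26670} = \frac{43926}{- 36 \left(5 - - \frac{10}{3}\right) 17 + 26670} = \frac{43926}{- 36 \left(5 + \frac{10}{3}\right) 17 + 26670} = \frac{43926}{\left(-36\right) \frac{25}{3} \cdot 17 + 26670} = \frac{43926}{\left(-300\right) 17 + 26670} = \frac{43926}{-5100 + 26670} = \frac{43926}{21570} = 43926 \cdot \frac{1}{21570} = \frac{7321}{3595}$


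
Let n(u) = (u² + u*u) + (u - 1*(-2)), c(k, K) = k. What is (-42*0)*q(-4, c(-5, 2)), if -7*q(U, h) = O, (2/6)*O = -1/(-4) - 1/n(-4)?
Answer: 0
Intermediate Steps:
n(u) = 2 + u + 2*u² (n(u) = (u² + u²) + (u + 2) = 2*u² + (2 + u) = 2 + u + 2*u²)
O = 13/20 (O = 3*(-1/(-4) - 1/(2 - 4 + 2*(-4)²)) = 3*(-1*(-¼) - 1/(2 - 4 + 2*16)) = 3*(¼ - 1/(2 - 4 + 32)) = 3*(¼ - 1/30) = 3*(13/60) = 13/20 ≈ 0.65000)
q(U, h) = -13/140 (q(U, h) = -⅐*13/20 = -13/140)
(-42*0)*q(-4, c(-5, 2)) = -42*0*(-13/140) = 0*(-13/140) = 0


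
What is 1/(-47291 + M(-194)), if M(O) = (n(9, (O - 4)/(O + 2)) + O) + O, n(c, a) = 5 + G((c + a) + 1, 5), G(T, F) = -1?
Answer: -1/47675 ≈ -2.0975e-5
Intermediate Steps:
n(c, a) = 4 (n(c, a) = 5 - 1 = 4)
M(O) = 4 + 2*O (M(O) = (4 + O) + O = 4 + 2*O)
1/(-47291 + M(-194)) = 1/(-47291 + (4 + 2*(-194))) = 1/(-47291 + (4 - 388)) = 1/(-47291 - 384) = 1/(-47675) = -1/47675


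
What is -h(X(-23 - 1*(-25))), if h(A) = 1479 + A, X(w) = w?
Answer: -1481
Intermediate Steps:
-h(X(-23 - 1*(-25))) = -(1479 + (-23 - 1*(-25))) = -(1479 + (-23 + 25)) = -(1479 + 2) = -1*1481 = -1481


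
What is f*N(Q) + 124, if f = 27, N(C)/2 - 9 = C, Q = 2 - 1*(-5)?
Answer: 988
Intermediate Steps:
Q = 7 (Q = 2 + 5 = 7)
N(C) = 18 + 2*C
f*N(Q) + 124 = 27*(18 + 2*7) + 124 = 27*(18 + 14) + 124 = 27*32 + 124 = 864 + 124 = 988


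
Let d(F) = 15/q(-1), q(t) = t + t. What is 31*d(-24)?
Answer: -465/2 ≈ -232.50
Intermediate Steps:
q(t) = 2*t
d(F) = -15/2 (d(F) = 15/((2*(-1))) = 15/(-2) = 15*(-½) = -15/2)
31*d(-24) = 31*(-15/2) = -465/2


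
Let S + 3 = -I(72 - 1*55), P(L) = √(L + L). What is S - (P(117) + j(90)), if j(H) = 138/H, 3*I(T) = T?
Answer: -51/5 - 3*√26 ≈ -25.497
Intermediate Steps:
I(T) = T/3
P(L) = √2*√L (P(L) = √(2*L) = √2*√L)
S = -26/3 (S = -3 - (72 - 1*55)/3 = -3 - (72 - 55)/3 = -3 - 17/3 = -26/3 ≈ -8.6667)
S - (P(117) + j(90)) = -26/3 - (√2*√117 + 138/90) = -26/3 - (√2*(3*√13) + 138*(1/90)) = -26/3 - (3*√26 + 23/15) = -26/3 - (23/15 + 3*√26) = -26/3 + (-23/15 - 3*√26) = -51/5 - 3*√26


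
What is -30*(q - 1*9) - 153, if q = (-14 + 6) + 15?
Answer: -93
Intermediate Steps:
q = 7 (q = -8 + 15 = 7)
-30*(q - 1*9) - 153 = -30*(7 - 1*9) - 153 = -30*(7 - 9) - 153 = -30*(-2) - 153 = 60 - 153 = -93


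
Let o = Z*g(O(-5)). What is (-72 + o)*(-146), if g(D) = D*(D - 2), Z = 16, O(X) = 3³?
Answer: -1566288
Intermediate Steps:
O(X) = 27
g(D) = D*(-2 + D)
o = 10800 (o = 16*(27*(-2 + 27)) = 16*(27*25) = 16*675 = 10800)
(-72 + o)*(-146) = (-72 + 10800)*(-146) = 10728*(-146) = -1566288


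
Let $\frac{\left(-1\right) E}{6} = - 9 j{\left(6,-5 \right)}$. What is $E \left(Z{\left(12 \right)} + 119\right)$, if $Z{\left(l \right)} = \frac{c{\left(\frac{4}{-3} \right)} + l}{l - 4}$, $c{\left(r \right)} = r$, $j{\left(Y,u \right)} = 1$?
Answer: $6498$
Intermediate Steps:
$E = 54$ ($E = - 6 \left(\left(-9\right) 1\right) = \left(-6\right) \left(-9\right) = 54$)
$Z{\left(l \right)} = \frac{- \frac{4}{3} + l}{-4 + l}$ ($Z{\left(l \right)} = \frac{\frac{4}{-3} + l}{l - 4} = \frac{4 \left(- \frac{1}{3}\right) + l}{-4 + l} = \frac{- \frac{4}{3} + l}{-4 + l}$)
$E \left(Z{\left(12 \right)} + 119\right) = 54 \left(\frac{- \frac{4}{3} + 12}{-4 + 12} + 119\right) = 54 \left(\frac{1}{8} \cdot \frac{32}{3} + 119\right) = 54 \left(\frac{4}{3} + 119\right) = 54 \cdot \frac{361}{3} = 6498$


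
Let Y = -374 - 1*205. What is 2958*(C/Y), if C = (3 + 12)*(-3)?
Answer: 44370/193 ≈ 229.90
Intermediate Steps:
Y = -579 (Y = -374 - 205 = -579)
C = -45 (C = 15*(-3) = -45)
2958*(C/Y) = 2958*(-45/(-579)) = 2958*(-45*(-1/579)) = 2958*(15/193) = 44370/193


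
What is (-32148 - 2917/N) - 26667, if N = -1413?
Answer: -83102678/1413 ≈ -58813.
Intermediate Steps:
(-32148 - 2917/N) - 26667 = (-32148 - 2917/(-1413)) - 26667 = (-32148 - 2917*(-1/1413)) - 26667 = (-32148 + 2917/1413) - 26667 = -45422207/1413 - 26667 = -83102678/1413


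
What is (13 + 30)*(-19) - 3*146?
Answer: -1255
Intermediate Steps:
(13 + 30)*(-19) - 3*146 = 43*(-19) - 1*438 = -817 - 438 = -1255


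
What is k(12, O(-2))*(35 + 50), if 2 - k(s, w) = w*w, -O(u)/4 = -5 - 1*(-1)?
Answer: -21590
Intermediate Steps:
O(u) = 16 (O(u) = -4*(-5 - 1*(-1)) = -4*(-5 + 1) = -4*(-4) = 16)
k(s, w) = 2 - w² (k(s, w) = 2 - w*w = 2 - w²)
k(12, O(-2))*(35 + 50) = (2 - 1*16²)*(35 + 50) = (2 - 1*256)*85 = (2 - 256)*85 = -254*85 = -21590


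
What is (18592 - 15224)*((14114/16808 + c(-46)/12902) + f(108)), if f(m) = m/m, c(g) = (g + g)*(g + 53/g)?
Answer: 99328371454/13553551 ≈ 7328.6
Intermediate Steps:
c(g) = 2*g*(g + 53/g) (c(g) = (2*g)*(g + 53/g) = 2*g*(g + 53/g))
f(m) = 1
(18592 - 15224)*((14114/16808 + c(-46)/12902) + f(108)) = (18592 - 15224)*((14114/16808 + (106 + 2*(-46)**2)/12902) + 1) = 3368*((14114*(1/16808) + (106 + 2*2116)*(1/12902)) + 1) = 3368*((7057/8404 + (106 + 4232)*(1/12902)) + 1) = 3368*((7057/8404 + 4338*(1/12902)) + 1) = 3368*((7057/8404 + 2169/6451) + 1) = 3368*(63752983/54214204 + 1) = 3368*(117967187/54214204) = 99328371454/13553551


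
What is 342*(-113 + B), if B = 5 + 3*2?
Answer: -34884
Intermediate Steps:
B = 11 (B = 5 + 6 = 11)
342*(-113 + B) = 342*(-113 + 11) = 342*(-102) = -34884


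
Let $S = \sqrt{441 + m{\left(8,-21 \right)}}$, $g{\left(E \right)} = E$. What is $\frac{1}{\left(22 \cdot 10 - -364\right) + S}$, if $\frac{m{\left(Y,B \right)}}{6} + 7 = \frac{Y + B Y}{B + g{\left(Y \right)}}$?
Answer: $\frac{7592}{4427581} - \frac{3 \sqrt{8879}}{4427581} \approx 0.0016509$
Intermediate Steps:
$m{\left(Y,B \right)} = -42 + \frac{6 \left(Y + B Y\right)}{B + Y}$ ($m{\left(Y,B \right)} = -42 + 6 \frac{Y + B Y}{B + Y} = -42 + \frac{6 \left(Y + B Y\right)}{B + Y}$)
$S = \frac{3 \sqrt{8879}}{13}$ ($S = \sqrt{441 + \frac{6 \left(\left(-7\right) \left(-21\right) - 48 - 168\right)}{-21 + 8}} = \sqrt{441 + \frac{6 \left(147 - 48 - 168\right)}{-13}} = \sqrt{441 + 6 \left(- \frac{1}{13}\right) \left(-69\right)} = \sqrt{441 + \frac{414}{13}} = \sqrt{\frac{6147}{13}} = \frac{3 \sqrt{8879}}{13} \approx 21.745$)
$\frac{1}{\left(22 \cdot 10 - -364\right) + S} = \frac{1}{\left(22 \cdot 10 - -364\right) + \frac{3 \sqrt{8879}}{13}} = \frac{1}{\left(220 + 364\right) + \frac{3 \sqrt{8879}}{13}} = \frac{1}{584 + \frac{3 \sqrt{8879}}{13}}$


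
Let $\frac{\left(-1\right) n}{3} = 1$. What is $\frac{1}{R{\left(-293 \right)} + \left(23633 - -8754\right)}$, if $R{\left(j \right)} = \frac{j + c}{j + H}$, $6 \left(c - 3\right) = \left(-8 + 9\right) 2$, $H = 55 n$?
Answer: $\frac{1374}{44500607} \approx 3.0876 \cdot 10^{-5}$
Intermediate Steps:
$n = -3$ ($n = \left(-3\right) 1 = -3$)
$H = -165$ ($H = 55 \left(-3\right) = -165$)
$c = \frac{10}{3}$ ($c = 3 + \frac{\left(-8 + 9\right) 2}{6} = 3 + \frac{1 \cdot 2}{6} = 3 + \frac{1}{6} \cdot 2 = 3 + \frac{1}{3} = \frac{10}{3} \approx 3.3333$)
$R{\left(j \right)} = \frac{\frac{10}{3} + j}{-165 + j}$ ($R{\left(j \right)} = \frac{j + \frac{10}{3}}{j - 165} = \frac{\frac{10}{3} + j}{-165 + j}$)
$\frac{1}{R{\left(-293 \right)} + \left(23633 - -8754\right)} = \frac{1}{\frac{\frac{10}{3} - 293}{-165 - 293} + \left(23633 - -8754\right)} = \frac{1}{\frac{1}{-458} \left(- \frac{869}{3}\right) + \left(23633 + 8754\right)} = \frac{1}{\left(- \frac{1}{458}\right) \left(- \frac{869}{3}\right) + 32387} = \frac{1}{\frac{869}{1374} + 32387} = \frac{1}{\frac{44500607}{1374}} = \frac{1374}{44500607}$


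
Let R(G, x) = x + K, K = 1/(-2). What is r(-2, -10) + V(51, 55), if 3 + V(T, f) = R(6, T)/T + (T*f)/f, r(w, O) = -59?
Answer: -1021/102 ≈ -10.010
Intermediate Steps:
K = -½ ≈ -0.50000
R(G, x) = -½ + x (R(G, x) = x - ½ = -½ + x)
V(T, f) = -3 + T + (-½ + T)/T (V(T, f) = -3 + ((-½ + T)/T + (T*f)/f) = -3 + ((-½ + T)/T + T) = -3 + (T + (-½ + T)/T) = -3 + T + (-½ + T)/T)
r(-2, -10) + V(51, 55) = -59 + (-2 + 51 - ½/51) = -59 + (-2 + 51 - ½*1/51) = -59 + (-2 + 51 - 1/102) = -59 + 4997/102 = -1021/102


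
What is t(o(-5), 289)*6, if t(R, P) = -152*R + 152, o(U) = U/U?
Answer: 0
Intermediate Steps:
o(U) = 1
t(R, P) = 152 - 152*R
t(o(-5), 289)*6 = (152 - 152*1)*6 = (152 - 152)*6 = 0*6 = 0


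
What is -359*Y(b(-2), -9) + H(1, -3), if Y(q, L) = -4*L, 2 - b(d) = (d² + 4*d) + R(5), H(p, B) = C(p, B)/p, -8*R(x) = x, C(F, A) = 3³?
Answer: -12897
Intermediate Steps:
C(F, A) = 27
R(x) = -x/8
H(p, B) = 27/p
b(d) = 21/8 - d² - 4*d (b(d) = 2 - ((d² + 4*d) - ⅛*5) = 2 - ((d² + 4*d) - 5/8) = 2 - (-5/8 + d² + 4*d) = 2 + (5/8 - d² - 4*d) = 21/8 - d² - 4*d)
-359*Y(b(-2), -9) + H(1, -3) = -(-1436)*(-9) + 27/1 = -359*36 + 27*1 = -12924 + 27 = -12897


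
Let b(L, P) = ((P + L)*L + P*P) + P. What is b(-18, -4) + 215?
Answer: 623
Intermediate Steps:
b(L, P) = P + P² + L*(L + P) (b(L, P) = ((L + P)*L + P²) + P = (L*(L + P) + P²) + P = (P² + L*(L + P)) + P = P + P² + L*(L + P))
b(-18, -4) + 215 = (-4 + (-18)² + (-4)² - 18*(-4)) + 215 = (-4 + 324 + 16 + 72) + 215 = 408 + 215 = 623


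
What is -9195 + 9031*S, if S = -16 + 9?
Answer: -72412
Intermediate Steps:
S = -7
-9195 + 9031*S = -9195 + 9031*(-7) = -9195 - 63217 = -72412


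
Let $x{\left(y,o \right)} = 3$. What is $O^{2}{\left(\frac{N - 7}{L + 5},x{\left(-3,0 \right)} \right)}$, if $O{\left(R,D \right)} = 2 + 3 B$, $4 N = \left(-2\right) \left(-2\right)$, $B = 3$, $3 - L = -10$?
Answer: $121$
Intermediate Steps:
$L = 13$ ($L = 3 - -10 = 3 + 10 = 13$)
$N = 1$ ($N = \frac{\left(-2\right) \left(-2\right)}{4} = \frac{1}{4} \cdot 4 = 1$)
$O{\left(R,D \right)} = 11$ ($O{\left(R,D \right)} = 2 + 3 \cdot 3 = 2 + 9 = 11$)
$O^{2}{\left(\frac{N - 7}{L + 5},x{\left(-3,0 \right)} \right)} = 11^{2} = 121$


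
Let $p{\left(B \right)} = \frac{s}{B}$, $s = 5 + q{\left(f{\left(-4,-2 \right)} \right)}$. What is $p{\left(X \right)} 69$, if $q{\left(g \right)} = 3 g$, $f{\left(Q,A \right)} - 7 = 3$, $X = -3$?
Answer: $-805$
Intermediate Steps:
$f{\left(Q,A \right)} = 10$ ($f{\left(Q,A \right)} = 7 + 3 = 10$)
$s = 35$ ($s = 5 + 3 \cdot 10 = 5 + 30 = 35$)
$p{\left(B \right)} = \frac{35}{B}$
$p{\left(X \right)} 69 = \frac{35}{-3} \cdot 69 = 35 \left(- \frac{1}{3}\right) 69 = \left(- \frac{35}{3}\right) 69 = -805$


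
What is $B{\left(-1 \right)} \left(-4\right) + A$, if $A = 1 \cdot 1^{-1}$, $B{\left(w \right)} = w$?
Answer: $5$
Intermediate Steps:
$A = 1$ ($A = 1 \cdot 1 = 1$)
$B{\left(-1 \right)} \left(-4\right) + A = \left(-1\right) \left(-4\right) + 1 = 4 + 1 = 5$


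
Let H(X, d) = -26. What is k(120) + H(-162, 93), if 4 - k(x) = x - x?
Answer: -22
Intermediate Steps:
k(x) = 4 (k(x) = 4 - (x - x) = 4 - 1*0 = 4 + 0 = 4)
k(120) + H(-162, 93) = 4 - 26 = -22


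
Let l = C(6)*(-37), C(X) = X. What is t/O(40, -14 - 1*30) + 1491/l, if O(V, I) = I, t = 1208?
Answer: -27815/814 ≈ -34.171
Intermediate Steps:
l = -222 (l = 6*(-37) = -222)
t/O(40, -14 - 1*30) + 1491/l = 1208/(-14 - 1*30) + 1491/(-222) = 1208/(-14 - 30) + 1491*(-1/222) = 1208/(-44) - 497/74 = 1208*(-1/44) - 497/74 = -302/11 - 497/74 = -27815/814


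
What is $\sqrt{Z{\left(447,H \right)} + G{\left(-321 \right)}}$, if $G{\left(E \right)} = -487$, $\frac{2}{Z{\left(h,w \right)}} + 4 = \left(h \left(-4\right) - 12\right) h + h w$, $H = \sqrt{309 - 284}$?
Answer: $\frac{i \sqrt{313528659527145}}{802369} \approx 22.068 i$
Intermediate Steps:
$H = 5$ ($H = \sqrt{25} = 5$)
$Z{\left(h,w \right)} = \frac{2}{-4 + h w + h \left(-12 - 4 h\right)}$ ($Z{\left(h,w \right)} = \frac{2}{-4 + \left(\left(h \left(-4\right) - 12\right) h + h w\right)} = \frac{2}{-4 + \left(\left(- 4 h - 12\right) h + h w\right)} = \frac{2}{-4 + \left(\left(-12 - 4 h\right) h + h w\right)} = \frac{2}{-4 + \left(h \left(-12 - 4 h\right) + h w\right)} = \frac{2}{-4 + \left(h w + h \left(-12 - 4 h\right)\right)} = \frac{2}{-4 + h w + h \left(-12 - 4 h\right)}$)
$\sqrt{Z{\left(447,H \right)} + G{\left(-321 \right)}} = \sqrt{\frac{2}{-4 - 5364 - 4 \cdot 447^{2} + 447 \cdot 5} - 487} = \sqrt{\frac{2}{-4 - 5364 - 799236 + 2235} - 487} = \sqrt{\frac{2}{-802369} - 487} = \sqrt{2 \left(- \frac{1}{802369}\right) - 487} = \sqrt{- \frac{2}{802369} - 487} = \sqrt{- \frac{390753705}{802369}} = \frac{i \sqrt{313528659527145}}{802369}$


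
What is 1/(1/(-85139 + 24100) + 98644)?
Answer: 61039/6021131115 ≈ 1.0137e-5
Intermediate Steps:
1/(1/(-85139 + 24100) + 98644) = 1/(1/(-61039) + 98644) = 1/(-1/61039 + 98644) = 1/(6021131115/61039) = 61039/6021131115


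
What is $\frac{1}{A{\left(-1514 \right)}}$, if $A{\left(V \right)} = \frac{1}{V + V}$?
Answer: $-3028$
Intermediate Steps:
$A{\left(V \right)} = \frac{1}{2 V}$
$\frac{1}{A{\left(-1514 \right)}} = \frac{1}{\frac{1}{2} \frac{1}{-1514}} = \frac{1}{\frac{1}{2} \left(- \frac{1}{1514}\right)} = \frac{1}{- \frac{1}{3028}} = -3028$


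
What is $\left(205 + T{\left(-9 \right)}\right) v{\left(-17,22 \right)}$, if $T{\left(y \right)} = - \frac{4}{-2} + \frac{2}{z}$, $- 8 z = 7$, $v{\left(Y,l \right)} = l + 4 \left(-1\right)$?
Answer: $\frac{25794}{7} \approx 3684.9$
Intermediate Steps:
$v{\left(Y,l \right)} = -4 + l$ ($v{\left(Y,l \right)} = l - 4 = -4 + l$)
$z = - \frac{7}{8}$ ($z = \left(- \frac{1}{8}\right) 7 = - \frac{7}{8} \approx -0.875$)
$T{\left(y \right)} = - \frac{2}{7}$ ($T{\left(y \right)} = - \frac{4}{-2} + \frac{2}{- \frac{7}{8}} = \left(-4\right) \left(- \frac{1}{2}\right) + 2 \left(- \frac{8}{7}\right) = 2 - \frac{16}{7} = - \frac{2}{7}$)
$\left(205 + T{\left(-9 \right)}\right) v{\left(-17,22 \right)} = \left(205 - \frac{2}{7}\right) \left(-4 + 22\right) = \frac{1433}{7} \cdot 18 = \frac{25794}{7}$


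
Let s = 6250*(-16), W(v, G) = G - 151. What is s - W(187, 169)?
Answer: -100018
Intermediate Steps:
W(v, G) = -151 + G
s = -100000
s - W(187, 169) = -100000 - (-151 + 169) = -100000 - 1*18 = -100000 - 18 = -100018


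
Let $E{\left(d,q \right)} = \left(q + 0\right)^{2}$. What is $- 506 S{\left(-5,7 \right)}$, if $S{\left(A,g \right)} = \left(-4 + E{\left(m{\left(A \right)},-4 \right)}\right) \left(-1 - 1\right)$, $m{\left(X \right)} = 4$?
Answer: $12144$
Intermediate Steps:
$E{\left(d,q \right)} = q^{2}$
$S{\left(A,g \right)} = -24$ ($S{\left(A,g \right)} = \left(-4 + \left(-4\right)^{2}\right) \left(-1 - 1\right) = \left(-4 + 16\right) \left(-2\right) = 12 \left(-2\right) = -24$)
$- 506 S{\left(-5,7 \right)} = \left(-506\right) \left(-24\right) = 12144$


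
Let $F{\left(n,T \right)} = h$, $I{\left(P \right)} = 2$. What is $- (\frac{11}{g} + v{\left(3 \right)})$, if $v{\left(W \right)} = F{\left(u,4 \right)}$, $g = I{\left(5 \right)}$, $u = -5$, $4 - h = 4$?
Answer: $- \frac{11}{2} \approx -5.5$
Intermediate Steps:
$h = 0$ ($h = 4 - 4 = 0$)
$F{\left(n,T \right)} = 0$
$g = 2$
$v{\left(W \right)} = 0$
$- (\frac{11}{g} + v{\left(3 \right)}) = - (\frac{11}{2} + 0) = \left(-1\right) \frac{11}{2} = - \frac{11}{2}$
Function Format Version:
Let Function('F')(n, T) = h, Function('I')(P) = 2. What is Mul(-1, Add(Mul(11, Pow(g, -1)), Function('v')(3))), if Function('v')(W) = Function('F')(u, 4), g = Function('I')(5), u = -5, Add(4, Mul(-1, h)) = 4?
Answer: Rational(-11, 2) ≈ -5.5000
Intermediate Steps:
h = 0 (h = Add(4, Mul(-1, 4)) = Add(4, -4) = 0)
Function('F')(n, T) = 0
g = 2
Function('v')(W) = 0
Mul(-1, Add(Mul(11, Pow(g, -1)), Function('v')(3))) = Mul(-1, Add(Mul(11, Pow(2, -1)), 0)) = Mul(-1, Add(Mul(11, Rational(1, 2)), 0)) = Mul(-1, Add(Rational(11, 2), 0)) = Mul(-1, Rational(11, 2)) = Rational(-11, 2)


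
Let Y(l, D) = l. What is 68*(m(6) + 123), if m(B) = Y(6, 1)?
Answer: 8772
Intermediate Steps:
m(B) = 6
68*(m(6) + 123) = 68*(6 + 123) = 68*129 = 8772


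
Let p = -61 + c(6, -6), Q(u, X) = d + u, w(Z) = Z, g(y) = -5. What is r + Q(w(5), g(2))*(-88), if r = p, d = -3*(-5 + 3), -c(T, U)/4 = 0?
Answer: -1029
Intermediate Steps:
c(T, U) = 0 (c(T, U) = -4*0 = 0)
d = 6 (d = -3*(-2) = 6)
Q(u, X) = 6 + u
p = -61 (p = -61 + 0 = -61)
r = -61
r + Q(w(5), g(2))*(-88) = -61 + (6 + 5)*(-88) = -61 + 11*(-88) = -61 - 968 = -1029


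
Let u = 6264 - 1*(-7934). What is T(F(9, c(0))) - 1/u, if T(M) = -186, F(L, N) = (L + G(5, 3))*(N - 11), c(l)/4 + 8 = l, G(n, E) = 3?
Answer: -2640829/14198 ≈ -186.00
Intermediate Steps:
c(l) = -32 + 4*l
F(L, N) = (-11 + N)*(3 + L) (F(L, N) = (L + 3)*(N - 11) = (3 + L)*(-11 + N) = (-11 + N)*(3 + L))
u = 14198 (u = 6264 + 7934 = 14198)
T(F(9, c(0))) - 1/u = -186 - 1/14198 = -2640829/14198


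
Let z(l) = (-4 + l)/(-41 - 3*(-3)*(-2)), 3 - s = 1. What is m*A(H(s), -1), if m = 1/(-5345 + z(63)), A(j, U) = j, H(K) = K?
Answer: -1/2673 ≈ -0.00037411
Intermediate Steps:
s = 2 (s = 3 - 1*1 = 3 - 1 = 2)
z(l) = 4/59 - l/59 (z(l) = (-4 + l)/(-41 + 9*(-2)) = (-4 + l)/(-41 - 18) = (-4 + l)/(-59) = (-4 + l)*(-1/59) = 4/59 - l/59)
m = -1/5346 (m = 1/(-5345 + (4/59 - 1/59*63)) = 1/(-5345 + (4/59 - 63/59)) = 1/(-5345 - 1) = 1/(-5346) = -1/5346 ≈ -0.00018706)
m*A(H(s), -1) = -1/5346*2 = -1/2673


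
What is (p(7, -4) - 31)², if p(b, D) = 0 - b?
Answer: 1444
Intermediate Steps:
p(b, D) = -b
(p(7, -4) - 31)² = (-1*7 - 31)² = (-7 - 31)² = (-38)² = 1444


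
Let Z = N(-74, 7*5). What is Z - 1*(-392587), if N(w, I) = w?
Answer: 392513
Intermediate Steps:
Z = -74
Z - 1*(-392587) = -74 - 1*(-392587) = -74 + 392587 = 392513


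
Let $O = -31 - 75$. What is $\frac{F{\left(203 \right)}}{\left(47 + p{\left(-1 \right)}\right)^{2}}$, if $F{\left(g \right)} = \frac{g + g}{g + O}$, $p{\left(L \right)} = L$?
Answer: $\frac{203}{102626} \approx 0.0019781$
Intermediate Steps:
$O = -106$
$F{\left(g \right)} = \frac{2 g}{-106 + g}$ ($F{\left(g \right)} = \frac{g + g}{g - 106} = \frac{2 g}{-106 + g}$)
$\frac{F{\left(203 \right)}}{\left(47 + p{\left(-1 \right)}\right)^{2}} = \frac{2 \cdot 203 \frac{1}{-106 + 203}}{\left(47 - 1\right)^{2}} = \frac{2 \cdot 203 \cdot \frac{1}{97}}{46^{2}} = \frac{2 \cdot 203 \cdot \frac{1}{97}}{2116} = \frac{406}{97} \cdot \frac{1}{2116} = \frac{203}{102626}$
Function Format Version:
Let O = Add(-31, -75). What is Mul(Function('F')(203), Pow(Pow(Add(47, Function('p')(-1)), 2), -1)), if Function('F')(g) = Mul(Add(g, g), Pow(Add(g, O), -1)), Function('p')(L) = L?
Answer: Rational(203, 102626) ≈ 0.0019781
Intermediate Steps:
O = -106
Function('F')(g) = Mul(2, g, Pow(Add(-106, g), -1)) (Function('F')(g) = Mul(Add(g, g), Pow(Add(g, -106), -1)) = Mul(Mul(2, g), Pow(Add(-106, g), -1)) = Mul(2, g, Pow(Add(-106, g), -1)))
Mul(Function('F')(203), Pow(Pow(Add(47, Function('p')(-1)), 2), -1)) = Mul(Mul(2, 203, Pow(Add(-106, 203), -1)), Pow(Pow(Add(47, -1), 2), -1)) = Mul(Mul(2, 203, Pow(97, -1)), Pow(Pow(46, 2), -1)) = Mul(Mul(2, 203, Rational(1, 97)), Pow(2116, -1)) = Mul(Rational(406, 97), Rational(1, 2116)) = Rational(203, 102626)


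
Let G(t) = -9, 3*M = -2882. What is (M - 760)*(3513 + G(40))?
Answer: -6029216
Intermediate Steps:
M = -2882/3 (M = (⅓)*(-2882) = -2882/3 ≈ -960.67)
(M - 760)*(3513 + G(40)) = (-2882/3 - 760)*(3513 - 9) = -5162/3*3504 = -6029216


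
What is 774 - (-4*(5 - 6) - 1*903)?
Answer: 1673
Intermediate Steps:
774 - (-4*(5 - 6) - 1*903) = 774 - (-4*(-1) - 903) = 774 - (4 - 903) = 774 - 1*(-899) = 774 + 899 = 1673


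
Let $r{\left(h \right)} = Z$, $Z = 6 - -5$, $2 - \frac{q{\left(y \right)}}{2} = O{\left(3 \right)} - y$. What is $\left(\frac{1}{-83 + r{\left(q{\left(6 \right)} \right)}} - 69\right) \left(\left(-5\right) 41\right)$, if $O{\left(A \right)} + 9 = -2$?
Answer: $\frac{1018645}{72} \approx 14148.0$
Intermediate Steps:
$O{\left(A \right)} = -11$ ($O{\left(A \right)} = -9 - 2 = -11$)
$q{\left(y \right)} = 26 + 2 y$ ($q{\left(y \right)} = 4 - 2 \left(-11 - y\right) = 4 + \left(22 + 2 y\right) = 26 + 2 y$)
$Z = 11$ ($Z = 6 + 5 = 11$)
$r{\left(h \right)} = 11$
$\left(\frac{1}{-83 + r{\left(q{\left(6 \right)} \right)}} - 69\right) \left(\left(-5\right) 41\right) = \left(\frac{1}{-83 + 11} - 69\right) \left(\left(-5\right) 41\right) = \left(\frac{1}{-72} - 69\right) \left(-205\right) = \left(- \frac{1}{72} - 69\right) \left(-205\right) = \left(- \frac{4969}{72}\right) \left(-205\right) = \frac{1018645}{72}$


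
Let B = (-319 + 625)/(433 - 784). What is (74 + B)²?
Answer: 8133904/1521 ≈ 5347.7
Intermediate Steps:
B = -34/39 (B = 306/(-351) = 306*(-1/351) = -34/39 ≈ -0.87179)
(74 + B)² = (74 - 34/39)² = (2852/39)² = 8133904/1521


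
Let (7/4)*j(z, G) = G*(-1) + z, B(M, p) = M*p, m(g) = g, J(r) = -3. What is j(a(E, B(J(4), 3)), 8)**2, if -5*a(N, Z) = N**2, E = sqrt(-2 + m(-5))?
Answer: 17424/1225 ≈ 14.224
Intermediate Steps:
E = I*sqrt(7) (E = sqrt(-2 - 5) = sqrt(-7) = I*sqrt(7) ≈ 2.6458*I)
a(N, Z) = -N**2/5
j(z, G) = -4*G/7 + 4*z/7 (j(z, G) = 4*(G*(-1) + z)/7 = 4*(-G + z)/7 = 4*(z - G)/7 = -4*G/7 + 4*z/7)
j(a(E, B(J(4), 3)), 8)**2 = (-4/7*8 + 4*(-(I*sqrt(7))**2/5)/7)**2 = (-32/7 + 4*(-1/5*(-7))/7)**2 = (-32/7 + (4/7)*(7/5))**2 = (-32/7 + 4/5)**2 = (-132/35)**2 = 17424/1225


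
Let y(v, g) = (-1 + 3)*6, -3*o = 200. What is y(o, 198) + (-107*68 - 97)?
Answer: -7361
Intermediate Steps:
o = -200/3 (o = -⅓*200 = -200/3 ≈ -66.667)
y(v, g) = 12 (y(v, g) = 2*6 = 12)
y(o, 198) + (-107*68 - 97) = 12 + (-107*68 - 97) = 12 + (-7276 - 97) = 12 - 7373 = -7361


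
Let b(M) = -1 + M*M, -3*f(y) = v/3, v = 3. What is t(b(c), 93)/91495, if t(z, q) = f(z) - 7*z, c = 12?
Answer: -3004/274485 ≈ -0.010944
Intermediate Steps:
f(y) = -⅓ (f(y) = -1/3 = -⅓*1 = -⅓)
b(M) = -1 + M²
t(z, q) = -⅓ - 7*z
t(b(c), 93)/91495 = (-⅓ - 7*(-1 + 12²))/91495 = (-⅓ - 7*(-1 + 144))*(1/91495) = (-⅓ - 7*143)*(1/91495) = (-⅓ - 1001)*(1/91495) = -3004/3*1/91495 = -3004/274485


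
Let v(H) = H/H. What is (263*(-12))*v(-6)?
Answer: -3156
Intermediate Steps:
v(H) = 1
(263*(-12))*v(-6) = (263*(-12))*1 = -3156*1 = -3156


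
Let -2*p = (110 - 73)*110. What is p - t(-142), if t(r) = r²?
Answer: -22199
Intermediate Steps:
p = -2035 (p = -(110 - 73)*110/2 = -37*110/2 = -½*4070 = -2035)
p - t(-142) = -2035 - 1*(-142)² = -2035 - 1*20164 = -2035 - 20164 = -22199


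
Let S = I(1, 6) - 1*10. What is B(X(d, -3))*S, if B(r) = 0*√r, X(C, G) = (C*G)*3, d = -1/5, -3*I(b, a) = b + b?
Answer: 0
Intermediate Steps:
I(b, a) = -2*b/3 (I(b, a) = -(b + b)/3 = -2*b/3)
S = -32/3 (S = -⅔*1 - 1*10 = -⅔ - 10 = -32/3 ≈ -10.667)
d = -⅕ (d = -1*⅕ = -⅕ ≈ -0.20000)
X(C, G) = 3*C*G
B(r) = 0
B(X(d, -3))*S = 0*(-32/3) = 0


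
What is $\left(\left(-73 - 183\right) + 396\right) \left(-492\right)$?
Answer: $-68880$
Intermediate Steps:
$\left(\left(-73 - 183\right) + 396\right) \left(-492\right) = \left(-256 + 396\right) \left(-492\right) = 140 \left(-492\right) = -68880$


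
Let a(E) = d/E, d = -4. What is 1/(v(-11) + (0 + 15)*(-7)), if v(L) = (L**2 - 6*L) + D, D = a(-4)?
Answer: 1/83 ≈ 0.012048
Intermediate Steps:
a(E) = -4/E
D = 1 (D = -4/(-4) = -4*(-1/4) = 1)
v(L) = 1 + L**2 - 6*L (v(L) = (L**2 - 6*L) + 1 = 1 + L**2 - 6*L)
1/(v(-11) + (0 + 15)*(-7)) = 1/((1 + (-11)**2 - 6*(-11)) + (0 + 15)*(-7)) = 1/((1 + 121 + 66) + 15*(-7)) = 1/(188 - 105) = 1/83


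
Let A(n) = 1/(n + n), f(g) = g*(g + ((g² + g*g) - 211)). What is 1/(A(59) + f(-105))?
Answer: -118/269284259 ≈ -4.3820e-7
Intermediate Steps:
f(g) = g*(-211 + g + 2*g²) (f(g) = g*(g + ((g² + g²) - 211)) = g*(g + (2*g² - 211)) = g*(g + (-211 + 2*g²)) = g*(-211 + g + 2*g²))
A(n) = 1/(2*n)
1/(A(59) + f(-105)) = 1/((½)/59 - 105*(-211 - 105 + 2*(-105)²)) = 1/((½)*(1/59) - 105*(-211 - 105 + 2*11025)) = 1/(1/118 - 105*(-211 - 105 + 22050)) = 1/(1/118 - 105*21734) = 1/(1/118 - 2282070) = 1/(-269284259/118) = -118/269284259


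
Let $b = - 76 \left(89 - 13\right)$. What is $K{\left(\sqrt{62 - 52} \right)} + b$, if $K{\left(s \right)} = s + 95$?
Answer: $-5681 + \sqrt{10} \approx -5677.8$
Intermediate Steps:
$b = -5776$ ($b = \left(-76\right) 76 = -5776$)
$K{\left(s \right)} = 95 + s$
$K{\left(\sqrt{62 - 52} \right)} + b = \left(95 + \sqrt{62 - 52}\right) - 5776 = \left(95 + \sqrt{10}\right) - 5776 = -5681 + \sqrt{10}$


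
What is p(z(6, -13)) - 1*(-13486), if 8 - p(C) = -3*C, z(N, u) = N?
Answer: 13512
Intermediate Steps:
p(C) = 8 + 3*C (p(C) = 8 - (-3)*C = 8 + 3*C)
p(z(6, -13)) - 1*(-13486) = (8 + 3*6) - 1*(-13486) = (8 + 18) + 13486 = 26 + 13486 = 13512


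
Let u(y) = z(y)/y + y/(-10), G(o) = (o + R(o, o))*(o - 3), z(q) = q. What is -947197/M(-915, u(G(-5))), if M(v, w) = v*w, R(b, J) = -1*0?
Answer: -947197/2745 ≈ -345.06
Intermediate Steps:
R(b, J) = 0
G(o) = o*(-3 + o) (G(o) = (o + 0)*(o - 3) = o*(-3 + o))
u(y) = 1 - y/10 (u(y) = y/y + y/(-10) = 1 + y*(-1/10) = 1 - y/10)
-947197/M(-915, u(G(-5))) = -947197*(-1/(915*(1 - (-1)*(-3 - 5)/2))) = -947197*(-1/(915*(1 - (-1)*(-8)/2))) = -947197*(-1/(915*(1 - 1/10*40))) = -947197*(-1/(915*(1 - 4))) = -947197/((-915*(-3))) = -947197/2745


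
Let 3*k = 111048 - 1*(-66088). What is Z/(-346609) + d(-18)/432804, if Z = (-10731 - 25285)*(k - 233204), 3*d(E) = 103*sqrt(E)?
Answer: -18817495616/1039827 + 103*I*sqrt(2)/432804 ≈ -18097.0 + 0.00033656*I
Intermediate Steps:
k = 177136/3 (k = (111048 - 1*(-66088))/3 = (111048 + 66088)/3 = (1/3)*177136 = 177136/3 ≈ 59045.)
d(E) = 103*sqrt(E)/3 (d(E) = (103*sqrt(E))/3 = 103*sqrt(E)/3)
Z = 18817495616/3 (Z = (-10731 - 25285)*(177136/3 - 233204) = -36016*(-522476/3) = 18817495616/3 ≈ 6.2725e+9)
Z/(-346609) + d(-18)/432804 = (18817495616/3)/(-346609) + (103*sqrt(-18)/3)/432804 = (18817495616/3)*(-1/346609) + (103*(3*I*sqrt(2))/3)*(1/432804) = -18817495616/1039827 + (103*I*sqrt(2))*(1/432804) = -18817495616/1039827 + 103*I*sqrt(2)/432804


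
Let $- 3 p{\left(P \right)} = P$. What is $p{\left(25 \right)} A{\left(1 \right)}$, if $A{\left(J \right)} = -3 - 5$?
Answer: $\frac{200}{3} \approx 66.667$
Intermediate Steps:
$p{\left(P \right)} = - \frac{P}{3}$
$A{\left(J \right)} = -8$
$p{\left(25 \right)} A{\left(1 \right)} = \left(- \frac{1}{3}\right) 25 \left(-8\right) = \left(- \frac{25}{3}\right) \left(-8\right) = \frac{200}{3}$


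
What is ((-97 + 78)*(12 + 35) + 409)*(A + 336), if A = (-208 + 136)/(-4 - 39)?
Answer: -7027680/43 ≈ -1.6343e+5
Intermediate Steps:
A = 72/43 (A = -72/(-43) = -72*(-1/43) = 72/43 ≈ 1.6744)
((-97 + 78)*(12 + 35) + 409)*(A + 336) = ((-97 + 78)*(12 + 35) + 409)*(72/43 + 336) = (-19*47 + 409)*(14520/43) = (-893 + 409)*(14520/43) = -484*14520/43 = -7027680/43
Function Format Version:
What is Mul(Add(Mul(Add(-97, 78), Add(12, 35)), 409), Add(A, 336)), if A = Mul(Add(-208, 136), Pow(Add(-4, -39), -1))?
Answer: Rational(-7027680, 43) ≈ -1.6343e+5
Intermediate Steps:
A = Rational(72, 43) (A = Mul(-72, Pow(-43, -1)) = Mul(-72, Rational(-1, 43)) = Rational(72, 43) ≈ 1.6744)
Mul(Add(Mul(Add(-97, 78), Add(12, 35)), 409), Add(A, 336)) = Mul(Add(Mul(Add(-97, 78), Add(12, 35)), 409), Add(Rational(72, 43), 336)) = Mul(Add(Mul(-19, 47), 409), Rational(14520, 43)) = Mul(Add(-893, 409), Rational(14520, 43)) = Mul(-484, Rational(14520, 43)) = Rational(-7027680, 43)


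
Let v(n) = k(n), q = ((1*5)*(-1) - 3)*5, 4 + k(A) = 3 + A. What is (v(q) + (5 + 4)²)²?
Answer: 1600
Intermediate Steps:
k(A) = -1 + A (k(A) = -4 + (3 + A) = -1 + A)
q = -40 (q = (5*(-1) - 3)*5 = (-5 - 3)*5 = -8*5 = -40)
v(n) = -1 + n
(v(q) + (5 + 4)²)² = ((-1 - 40) + (5 + 4)²)² = (-41 + 9²)² = (-41 + 81)² = 40² = 1600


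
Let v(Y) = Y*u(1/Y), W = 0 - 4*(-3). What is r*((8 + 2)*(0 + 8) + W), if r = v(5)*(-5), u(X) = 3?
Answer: -6900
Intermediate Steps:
W = 12 (W = 0 + 12 = 12)
v(Y) = 3*Y (v(Y) = Y*3 = 3*Y)
r = -75 (r = (3*5)*(-5) = 15*(-5) = -75)
r*((8 + 2)*(0 + 8) + W) = -75*((8 + 2)*(0 + 8) + 12) = -75*(10*8 + 12) = -75*(80 + 12) = -75*92 = -6900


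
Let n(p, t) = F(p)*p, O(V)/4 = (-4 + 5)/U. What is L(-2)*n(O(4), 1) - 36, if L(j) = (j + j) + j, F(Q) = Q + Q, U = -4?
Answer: -48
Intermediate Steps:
O(V) = -1 (O(V) = 4*((-4 + 5)/(-4)) = 4*(1*(-¼)) = 4*(-¼) = -1)
F(Q) = 2*Q
n(p, t) = 2*p² (n(p, t) = (2*p)*p = 2*p²)
L(j) = 3*j (L(j) = 2*j + j = 3*j)
L(-2)*n(O(4), 1) - 36 = (3*(-2))*(2*(-1)²) - 36 = -12 - 36 = -48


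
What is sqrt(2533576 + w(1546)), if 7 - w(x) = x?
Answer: sqrt(2532037) ≈ 1591.2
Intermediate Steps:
w(x) = 7 - x
sqrt(2533576 + w(1546)) = sqrt(2533576 + (7 - 1*1546)) = sqrt(2533576 + (7 - 1546)) = sqrt(2533576 - 1539) = sqrt(2532037)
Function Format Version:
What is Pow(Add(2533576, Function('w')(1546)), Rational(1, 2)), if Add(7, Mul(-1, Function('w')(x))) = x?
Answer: Pow(2532037, Rational(1, 2)) ≈ 1591.2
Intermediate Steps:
Function('w')(x) = Add(7, Mul(-1, x))
Pow(Add(2533576, Function('w')(1546)), Rational(1, 2)) = Pow(Add(2533576, Add(7, Mul(-1, 1546))), Rational(1, 2)) = Pow(Add(2533576, Add(7, -1546)), Rational(1, 2)) = Pow(Add(2533576, -1539), Rational(1, 2)) = Pow(2532037, Rational(1, 2))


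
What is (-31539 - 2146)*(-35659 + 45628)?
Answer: -335805765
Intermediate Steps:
(-31539 - 2146)*(-35659 + 45628) = -33685*9969 = -335805765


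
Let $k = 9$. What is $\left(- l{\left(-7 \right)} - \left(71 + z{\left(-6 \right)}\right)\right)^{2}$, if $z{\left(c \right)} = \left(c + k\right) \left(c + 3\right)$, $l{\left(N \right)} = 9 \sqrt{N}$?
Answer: $3277 + 1116 i \sqrt{7} \approx 3277.0 + 2952.7 i$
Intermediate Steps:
$z{\left(c \right)} = \left(3 + c\right) \left(9 + c\right)$ ($z{\left(c \right)} = \left(c + 9\right) \left(c + 3\right) = \left(9 + c\right) \left(3 + c\right) = \left(3 + c\right) \left(9 + c\right)$)
$\left(- l{\left(-7 \right)} - \left(71 + z{\left(-6 \right)}\right)\right)^{2} = \left(- 9 \sqrt{-7} - \left(134 - 72\right)\right)^{2} = \left(- 9 i \sqrt{7} - 62\right)^{2} = \left(-62 - 9 i \sqrt{7}\right)^{2}$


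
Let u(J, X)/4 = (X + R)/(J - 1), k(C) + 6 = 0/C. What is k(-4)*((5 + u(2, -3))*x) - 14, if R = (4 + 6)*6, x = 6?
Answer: -8402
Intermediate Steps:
R = 60 (R = 10*6 = 60)
k(C) = -6 (k(C) = -6 + 0/C = -6 + 0 = -6)
u(J, X) = 4*(60 + X)/(-1 + J) (u(J, X) = 4*((X + 60)/(J - 1)) = 4*((60 + X)/(-1 + J)) = 4*(60 + X)/(-1 + J))
k(-4)*((5 + u(2, -3))*x) - 14 = -6*(5 + 4*(60 - 3)/(-1 + 2))*6 - 14 = -6*(5 + 4*57/1)*6 - 14 = -6*(5 + 4*1*57)*6 - 14 = -6*(5 + 228)*6 - 14 = -1398*6 - 14 = -6*1398 - 14 = -8388 - 14 = -8402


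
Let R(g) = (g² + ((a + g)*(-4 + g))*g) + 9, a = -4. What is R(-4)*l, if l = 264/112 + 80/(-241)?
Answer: -225489/482 ≈ -467.82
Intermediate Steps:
R(g) = 9 + g² + g*(-4 + g)² (R(g) = (g² + ((-4 + g)*(-4 + g))*g) + 9 = (g² + (-4 + g)²*g) + 9 = (g² + g*(-4 + g)²) + 9 = 9 + g² + g*(-4 + g)²)
l = 6833/3374 (l = 264*(1/112) + 80*(-1/241) = 33/14 - 80/241 = 6833/3374 ≈ 2.0252)
R(-4)*l = (9 + (-4)³ - 7*(-4)² + 16*(-4))*(6833/3374) = (9 - 64 - 7*16 - 64)*(6833/3374) = (9 - 64 - 112 - 64)*(6833/3374) = -231*6833/3374 = -225489/482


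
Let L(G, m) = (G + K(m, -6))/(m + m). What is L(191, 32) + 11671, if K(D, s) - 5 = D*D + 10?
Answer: 374087/32 ≈ 11690.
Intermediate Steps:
K(D, s) = 15 + D² (K(D, s) = 5 + (D*D + 10) = 5 + (D² + 10) = 5 + (10 + D²) = 15 + D²)
L(G, m) = (15 + G + m²)/(2*m) (L(G, m) = (G + (15 + m²))/(m + m) = (15 + G + m²)/((2*m)) = (15 + G + m²)*(1/(2*m)) = (15 + G + m²)/(2*m))
L(191, 32) + 11671 = (½)*(15 + 191 + 32²)/32 + 11671 = (½)*(1/32)*(15 + 191 + 1024) + 11671 = (½)*(1/32)*1230 + 11671 = 615/32 + 11671 = 374087/32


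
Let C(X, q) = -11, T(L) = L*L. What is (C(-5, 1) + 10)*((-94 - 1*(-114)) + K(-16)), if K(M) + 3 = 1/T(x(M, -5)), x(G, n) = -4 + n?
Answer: -1378/81 ≈ -17.012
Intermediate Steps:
T(L) = L**2
K(M) = -242/81 (K(M) = -3 + 1/((-4 - 5)**2) = -3 + 1/((-9)**2) = -3 + 1/81 = -242/81)
(C(-5, 1) + 10)*((-94 - 1*(-114)) + K(-16)) = (-11 + 10)*((-94 - 1*(-114)) - 242/81) = -((-94 + 114) - 242/81) = -(20 - 242/81) = -1*1378/81 = -1378/81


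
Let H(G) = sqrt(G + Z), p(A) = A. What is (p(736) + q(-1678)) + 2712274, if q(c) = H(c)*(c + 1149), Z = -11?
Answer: 2713010 - 529*I*sqrt(1689) ≈ 2.713e+6 - 21741.0*I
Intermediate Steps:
H(G) = sqrt(-11 + G) (H(G) = sqrt(G - 11) = sqrt(-11 + G))
q(c) = sqrt(-11 + c)*(1149 + c) (q(c) = sqrt(-11 + c)*(c + 1149) = sqrt(-11 + c)*(1149 + c))
(p(736) + q(-1678)) + 2712274 = (736 + sqrt(-11 - 1678)*(1149 - 1678)) + 2712274 = (736 + sqrt(-1689)*(-529)) + 2712274 = (736 + (I*sqrt(1689))*(-529)) + 2712274 = (736 - 529*I*sqrt(1689)) + 2712274 = 2713010 - 529*I*sqrt(1689)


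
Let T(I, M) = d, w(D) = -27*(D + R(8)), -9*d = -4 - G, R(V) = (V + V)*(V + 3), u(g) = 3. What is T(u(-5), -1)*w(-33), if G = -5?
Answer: 429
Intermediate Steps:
R(V) = 2*V*(3 + V) (R(V) = (2*V)*(3 + V) = 2*V*(3 + V))
d = -1/9 (d = -(-4 - 1*(-5))/9 = -(-4 + 5)/9 = -1/9*1 = -1/9 ≈ -0.11111)
w(D) = -4752 - 27*D (w(D) = -27*(D + 2*8*(3 + 8)) = -27*(D + 2*8*11) = -27*(D + 176) = -27*(176 + D) = -4752 - 27*D)
T(I, M) = -1/9
T(u(-5), -1)*w(-33) = -(-4752 - 27*(-33))/9 = -(-4752 + 891)/9 = -1/9*(-3861) = 429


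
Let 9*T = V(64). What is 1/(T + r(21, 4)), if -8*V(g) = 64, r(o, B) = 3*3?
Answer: 9/73 ≈ 0.12329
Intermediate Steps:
r(o, B) = 9
V(g) = -8 (V(g) = -⅛*64 = -8)
T = -8/9 (T = (⅑)*(-8) = -8/9 ≈ -0.88889)
1/(T + r(21, 4)) = 1/(-8/9 + 9) = 1/(73/9) = 9/73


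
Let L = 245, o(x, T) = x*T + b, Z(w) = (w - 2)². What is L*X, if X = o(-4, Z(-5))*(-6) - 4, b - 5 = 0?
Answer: 279790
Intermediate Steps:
Z(w) = (-2 + w)²
b = 5 (b = 5 + 0 = 5)
o(x, T) = 5 + T*x (o(x, T) = x*T + 5 = T*x + 5 = 5 + T*x)
X = 1142 (X = (5 + (-2 - 5)²*(-4))*(-6) - 4 = (5 + (-7)²*(-4))*(-6) - 4 = (5 + 49*(-4))*(-6) - 4 = (5 - 196)*(-6) - 4 = -191*(-6) - 4 = 1146 - 4 = 1142)
L*X = 245*1142 = 279790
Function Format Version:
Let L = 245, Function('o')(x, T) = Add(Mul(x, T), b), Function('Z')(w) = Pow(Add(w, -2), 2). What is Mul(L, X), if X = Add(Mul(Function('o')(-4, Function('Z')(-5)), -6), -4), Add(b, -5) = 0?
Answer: 279790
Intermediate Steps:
Function('Z')(w) = Pow(Add(-2, w), 2)
b = 5 (b = Add(5, 0) = 5)
Function('o')(x, T) = Add(5, Mul(T, x)) (Function('o')(x, T) = Add(Mul(x, T), 5) = Add(Mul(T, x), 5) = Add(5, Mul(T, x)))
X = 1142 (X = Add(Mul(Add(5, Mul(Pow(Add(-2, -5), 2), -4)), -6), -4) = Add(Mul(Add(5, Mul(Pow(-7, 2), -4)), -6), -4) = Add(Mul(Add(5, Mul(49, -4)), -6), -4) = Add(Mul(Add(5, -196), -6), -4) = Add(Mul(-191, -6), -4) = Add(1146, -4) = 1142)
Mul(L, X) = Mul(245, 1142) = 279790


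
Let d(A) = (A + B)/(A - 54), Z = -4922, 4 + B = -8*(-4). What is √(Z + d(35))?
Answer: I*√1778039/19 ≈ 70.181*I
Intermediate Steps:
B = 28 (B = -4 - 8*(-4) = -4 + 32 = 28)
d(A) = (28 + A)/(-54 + A) (d(A) = (A + 28)/(A - 54) = (28 + A)/(-54 + A))
√(Z + d(35)) = √(-4922 + (28 + 35)/(-54 + 35)) = √(-4922 + 63/(-19)) = √(-4922 - 1/19*63) = √(-4922 - 63/19) = √(-93581/19) = I*√1778039/19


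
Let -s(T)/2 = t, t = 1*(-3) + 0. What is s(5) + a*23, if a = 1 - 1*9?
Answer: -178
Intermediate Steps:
a = -8 (a = 1 - 9 = -8)
t = -3 (t = -3 + 0 = -3)
s(T) = 6 (s(T) = -2*(-3) = 6)
s(5) + a*23 = 6 - 8*23 = 6 - 184 = -178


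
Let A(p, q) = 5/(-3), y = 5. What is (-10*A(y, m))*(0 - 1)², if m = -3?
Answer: 50/3 ≈ 16.667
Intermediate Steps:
A(p, q) = -5/3 (A(p, q) = 5*(-⅓) = -5/3)
(-10*A(y, m))*(0 - 1)² = (-10*(-5/3))*(0 - 1)² = (50/3)*(-1)² = (50/3)*1 = 50/3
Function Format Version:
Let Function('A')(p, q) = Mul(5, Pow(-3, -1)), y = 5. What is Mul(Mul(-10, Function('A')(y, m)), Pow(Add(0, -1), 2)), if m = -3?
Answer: Rational(50, 3) ≈ 16.667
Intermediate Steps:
Function('A')(p, q) = Rational(-5, 3) (Function('A')(p, q) = Mul(5, Rational(-1, 3)) = Rational(-5, 3))
Mul(Mul(-10, Function('A')(y, m)), Pow(Add(0, -1), 2)) = Mul(Mul(-10, Rational(-5, 3)), Pow(Add(0, -1), 2)) = Mul(Rational(50, 3), Pow(-1, 2)) = Mul(Rational(50, 3), 1) = Rational(50, 3)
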